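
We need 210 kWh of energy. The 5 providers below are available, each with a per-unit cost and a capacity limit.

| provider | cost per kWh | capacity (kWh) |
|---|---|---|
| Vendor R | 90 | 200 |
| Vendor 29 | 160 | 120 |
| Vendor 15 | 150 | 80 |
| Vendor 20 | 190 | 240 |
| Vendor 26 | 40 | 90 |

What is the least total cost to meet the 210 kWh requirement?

Use providers in increasing cost order.
Vendor 26 (40): use full 90 ; 120 kWh to go.
Vendor R at 90: take 120 of its 200 ; requirement met.
Vendor 15, Vendor 29, Vendor 20: unused.
Cost = 90×40 + 120×90 = 14400.

14400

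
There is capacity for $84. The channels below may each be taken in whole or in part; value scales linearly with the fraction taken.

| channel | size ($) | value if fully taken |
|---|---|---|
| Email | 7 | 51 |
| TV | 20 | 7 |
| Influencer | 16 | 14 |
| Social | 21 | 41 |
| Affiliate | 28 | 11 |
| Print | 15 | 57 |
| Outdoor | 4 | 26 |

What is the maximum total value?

Rank by value-to-size ratio: Email 51/7≈7.29, Outdoor 26/4≈6.5, Print 57/15≈3.8, Social 41/21≈1.95, Influencer 14/16≈0.875, Affiliate 11/28≈0.393, TV 7/20≈0.35.
Email: take in full, 7 $ for value 51 ; 77 left.
Outdoor: take in full, 4 $ for value 26 ; 73 left.
Take all of Print (15 $, value 57) ; 58 $ left.
All 21 $ of Social fit (value 41) ; 37 remain.
All 16 $ of Influencer fit (value 14) ; 21 remain.
Fill the last 21 $ with part of Affiliate: 21/28 of it earns 8.25.
Total value = 197.25.

197.25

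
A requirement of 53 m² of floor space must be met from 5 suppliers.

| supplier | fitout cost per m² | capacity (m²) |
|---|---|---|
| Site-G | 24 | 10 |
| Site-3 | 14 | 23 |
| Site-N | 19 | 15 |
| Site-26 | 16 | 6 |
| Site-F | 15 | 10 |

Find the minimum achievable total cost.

Fill from the cheapest supplier first.
Take 23 from Site-3 at 14 ; need 30 more.
Take 10 from Site-F at 15 ; need 20 more.
Site-26 (16): use full 6 ; 14 m² to go.
Site-N at 19: take 14 of its 15 ; requirement met.
Site-G: unused.
Cost = 23×14 + 10×15 + 6×16 + 14×19 = 834.

834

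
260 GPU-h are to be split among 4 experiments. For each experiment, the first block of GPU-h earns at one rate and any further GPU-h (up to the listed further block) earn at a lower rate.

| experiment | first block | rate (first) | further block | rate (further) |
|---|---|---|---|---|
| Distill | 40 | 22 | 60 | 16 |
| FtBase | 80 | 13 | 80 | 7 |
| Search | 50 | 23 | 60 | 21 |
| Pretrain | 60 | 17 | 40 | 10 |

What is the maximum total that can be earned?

Order all 8 blocks by rate: Search/first 23 > Distill/first 22 > Search/second 21 > Pretrain/first 17 > Distill/second 16 > FtBase/first 13 > Pretrain/second 10 > FtBase/second 7.
Search first at 23: fill all 50 — 210 left.
Distill first at 22: fill all 40 — 170 left.
Fill Search second block (60 at 21) — 110 left.
Fill Pretrain first block (60 at 17) — 50 left.
Distill/second: +50 of 60 at 16; pool empty.
Total = 23×50 + 22×40 + 21×60 + 17×60 + 16×50 = 5110.

5110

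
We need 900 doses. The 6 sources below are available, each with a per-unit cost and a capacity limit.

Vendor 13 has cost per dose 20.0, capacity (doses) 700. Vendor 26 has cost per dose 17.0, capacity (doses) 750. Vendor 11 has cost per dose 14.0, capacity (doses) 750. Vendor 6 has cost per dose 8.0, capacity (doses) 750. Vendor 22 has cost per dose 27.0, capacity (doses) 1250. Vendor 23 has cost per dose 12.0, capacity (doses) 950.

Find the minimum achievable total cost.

7800

Fill from the cheapest source first.
Vendor 6 (8.0): use full 750 ; 150 doses to go.
Vendor 23 at 12.0: take 150 of its 950 ; requirement met.
Vendor 11, Vendor 26, Vendor 13, Vendor 22: unused.
Cost = 750×8.0 + 150×12.0 = 7800.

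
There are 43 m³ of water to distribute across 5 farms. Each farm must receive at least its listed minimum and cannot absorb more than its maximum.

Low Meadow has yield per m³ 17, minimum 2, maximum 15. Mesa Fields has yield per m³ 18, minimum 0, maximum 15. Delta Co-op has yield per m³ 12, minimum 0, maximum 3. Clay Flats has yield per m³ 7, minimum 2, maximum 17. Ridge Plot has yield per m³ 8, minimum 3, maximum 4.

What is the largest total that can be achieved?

Meeting every minimum uses 2+0+0+2+3 = 7 m³, leaving 36.
Order the farms by yield per m³: Mesa Fields 18 > Low Meadow 17 > Delta Co-op 12 > Ridge Plot 8 > Clay Flats 7.
Mesa Fields: +15 to 15 (cap) ; 21 left.
Low Meadow takes 13 more to reach its cap of 15 ; 8 left.
Give Delta Co-op 3 more to hit its cap of 3 ; 5 left.
Give Ridge Plot 1 more to hit its cap of 4 ; 4 left.
Only 4 left; Clay Flats takes them to reach 6.
Total = 17×15 + 18×15 + 12×3 + 7×6 + 8×4 = 635.

635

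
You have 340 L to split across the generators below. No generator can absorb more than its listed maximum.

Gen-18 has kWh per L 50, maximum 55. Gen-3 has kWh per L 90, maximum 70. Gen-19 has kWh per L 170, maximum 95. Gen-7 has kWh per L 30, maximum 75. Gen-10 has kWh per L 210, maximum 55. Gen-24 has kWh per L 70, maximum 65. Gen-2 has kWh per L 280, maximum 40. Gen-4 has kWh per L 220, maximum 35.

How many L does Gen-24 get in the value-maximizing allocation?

Highest kWh per L first: Gen-2 280 > Gen-4 220 > Gen-10 210 > Gen-19 170 > Gen-3 90 > Gen-24 70 > Gen-18 50 > Gen-7 30.
Gen-2: +40 to 40 (cap) → 300 left.
Gen-4: +35 to 35 (cap) → 265 left.
Gen-10 takes 55 to reach its cap of 55 → 210 left.
Gen-19: +95 to 95 (cap) → 115 left.
Gen-3: +70 to 70 (cap) → 45 left.
Gen-24 has room for 65 but only 45 remain, so it gets 45.

45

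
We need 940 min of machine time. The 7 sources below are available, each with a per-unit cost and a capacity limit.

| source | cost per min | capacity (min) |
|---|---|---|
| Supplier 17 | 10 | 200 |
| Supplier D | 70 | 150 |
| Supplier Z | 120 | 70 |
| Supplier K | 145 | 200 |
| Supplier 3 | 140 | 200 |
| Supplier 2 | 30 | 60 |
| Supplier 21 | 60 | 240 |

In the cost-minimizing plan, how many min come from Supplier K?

Fill from the cheapest source first.
Take 200 from Supplier 17 at 10 → need 740 more.
Supplier 2 at 30: take all 60 min → 680 still needed.
Take 240 from Supplier 21 at 60 → need 440 more.
Supplier D at 70: take all 150 min → 290 still needed.
Take 70 from Supplier Z at 120 → need 220 more.
Take 200 from Supplier 3 at 140 → need 20 more.
Take 20 from Supplier K at 145 to finish.

20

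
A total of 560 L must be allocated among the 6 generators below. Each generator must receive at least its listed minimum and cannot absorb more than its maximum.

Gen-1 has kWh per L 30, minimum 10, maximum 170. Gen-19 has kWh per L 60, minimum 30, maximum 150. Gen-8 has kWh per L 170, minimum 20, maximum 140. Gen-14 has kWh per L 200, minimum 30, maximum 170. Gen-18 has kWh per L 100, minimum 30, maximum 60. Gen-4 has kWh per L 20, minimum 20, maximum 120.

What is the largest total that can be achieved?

Meeting every minimum uses 10+30+20+30+30+20 = 140 L, leaving 420.
Rank by kWh per L: Gen-14 200 > Gen-8 170 > Gen-18 100 > Gen-19 60 > Gen-1 30 > Gen-4 20.
Gen-14: +140 to 170 (cap) ; 280 left.
Gen-8 takes 120 more to reach its cap of 140 ; 160 left.
Gen-18: +30 to 60 (cap) ; 130 left.
Gen-19: +120 to 150 (cap) ; 10 left.
Only 10 left; Gen-1 takes them to reach 20.
Total = 30×20 + 60×150 + 170×140 + 200×170 + 100×60 + 20×20 = 73800.

73800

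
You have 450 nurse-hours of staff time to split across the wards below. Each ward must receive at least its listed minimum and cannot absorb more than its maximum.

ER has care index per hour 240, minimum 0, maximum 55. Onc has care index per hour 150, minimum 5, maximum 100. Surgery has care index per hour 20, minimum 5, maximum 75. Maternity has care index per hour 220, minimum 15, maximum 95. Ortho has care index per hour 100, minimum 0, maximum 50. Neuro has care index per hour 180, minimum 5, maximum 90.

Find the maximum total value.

71500

Meeting every minimum uses 0+5+5+15+0+5 = 30 nurse-hours, leaving 420.
Order the wards by care index per hour: ER 240 > Maternity 220 > Neuro 180 > Onc 150 > Ortho 100 > Surgery 20.
ER takes 55 more to reach its cap of 55 ; 365 left.
Maternity takes 80 more to reach its cap of 95 ; 285 left.
Neuro: +85 to 90 (cap) ; 200 left.
Onc takes 95 more to reach its cap of 100 ; 105 left.
Ortho: +50 to 50 (cap) ; 55 left.
Surgery: +55 (room for 70) → 60. Pool exhausted.
Total = 240×55 + 150×100 + 20×60 + 220×95 + 100×50 + 180×90 = 71500.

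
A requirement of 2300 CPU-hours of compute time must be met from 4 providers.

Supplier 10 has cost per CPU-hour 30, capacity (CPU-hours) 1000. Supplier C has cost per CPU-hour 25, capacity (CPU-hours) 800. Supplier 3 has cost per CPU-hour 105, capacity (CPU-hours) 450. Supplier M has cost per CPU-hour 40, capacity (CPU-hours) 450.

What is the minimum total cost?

Use providers in increasing cost order.
Supplier C at 25: take all 800 CPU-hours → 1500 still needed.
Supplier 10 at 30: take all 1000 CPU-hours → 500 still needed.
Supplier M (40): use full 450 → 50 CPU-hours to go.
Supplier 3 at 105: take 50 of its 450 → requirement met.
Cost = 800×25 + 1000×30 + 450×40 + 50×105 = 73250.

73250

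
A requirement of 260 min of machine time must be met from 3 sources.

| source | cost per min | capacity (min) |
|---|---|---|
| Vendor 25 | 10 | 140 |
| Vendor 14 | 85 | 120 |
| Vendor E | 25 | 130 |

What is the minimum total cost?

4400

Fill from the cheapest source first.
Take 140 from Vendor 25 at 10 ; need 120 more.
Vendor E at 25: take 120 of its 130 ; requirement met.
Vendor 14: unused.
Cost = 140×10 + 120×25 = 4400.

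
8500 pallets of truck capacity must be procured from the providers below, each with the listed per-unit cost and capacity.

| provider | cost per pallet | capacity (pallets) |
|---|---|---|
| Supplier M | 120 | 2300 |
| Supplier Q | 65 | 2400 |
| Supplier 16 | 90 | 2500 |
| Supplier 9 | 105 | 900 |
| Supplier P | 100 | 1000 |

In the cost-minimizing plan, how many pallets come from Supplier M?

1700

Fill from the cheapest provider first.
Supplier Q at 65: take all 2400 pallets ; 6100 still needed.
Supplier 16 at 90: take all 2500 pallets ; 3600 still needed.
Supplier P (100): use full 1000 ; 2600 pallets to go.
Supplier 9 at 105: take all 900 pallets ; 1700 still needed.
Supplier M at 120: take 1700 of its 2300 ; requirement met.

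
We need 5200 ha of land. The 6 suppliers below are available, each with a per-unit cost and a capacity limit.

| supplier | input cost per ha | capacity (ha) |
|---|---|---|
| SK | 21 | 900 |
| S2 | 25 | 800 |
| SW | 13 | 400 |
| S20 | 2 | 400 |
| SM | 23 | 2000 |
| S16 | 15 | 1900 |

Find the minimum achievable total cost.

Fill from the cheapest supplier first.
S20 at 2: take all 400 ha — 4800 still needed.
SW (13): use full 400 — 4400 ha to go.
S16 at 15: take all 1900 ha — 2500 still needed.
Take 900 from SK at 21 — need 1600 more.
Take 1600 from SM at 23 to finish.
S2: unused.
Cost = 400×2 + 400×13 + 1900×15 + 900×21 + 1600×23 = 90200.

90200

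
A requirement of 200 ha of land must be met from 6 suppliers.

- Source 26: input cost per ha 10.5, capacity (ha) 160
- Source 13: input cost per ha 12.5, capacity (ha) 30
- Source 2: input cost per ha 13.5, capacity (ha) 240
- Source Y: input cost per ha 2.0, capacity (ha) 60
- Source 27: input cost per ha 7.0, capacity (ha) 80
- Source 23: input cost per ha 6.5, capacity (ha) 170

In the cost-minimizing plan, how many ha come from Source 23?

Use suppliers in increasing cost order.
Take 60 from Source Y at 2.0 → need 140 more.
Source 23 at 6.5: take 140 of its 170 → requirement met.
Source 27, Source 26, Source 13, Source 2: unused.

140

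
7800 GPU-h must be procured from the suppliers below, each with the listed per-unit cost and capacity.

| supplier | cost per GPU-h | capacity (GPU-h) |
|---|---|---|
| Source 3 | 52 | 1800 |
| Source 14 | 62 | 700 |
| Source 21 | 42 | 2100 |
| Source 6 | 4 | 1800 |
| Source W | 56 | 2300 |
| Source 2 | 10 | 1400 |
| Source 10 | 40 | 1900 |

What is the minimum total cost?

216600

Use suppliers in increasing cost order.
Source 6 (4): use full 1800 → 6000 GPU-h to go.
Take 1400 from Source 2 at 10 → need 4600 more.
Take 1900 from Source 10 at 40 → need 2700 more.
Source 21 at 42: take all 2100 GPU-h → 600 still needed.
Source 3 (52): take the remaining 600 → done.
Source W, Source 14: unused.
Cost = 1800×4 + 1400×10 + 1900×40 + 2100×42 + 600×52 = 216600.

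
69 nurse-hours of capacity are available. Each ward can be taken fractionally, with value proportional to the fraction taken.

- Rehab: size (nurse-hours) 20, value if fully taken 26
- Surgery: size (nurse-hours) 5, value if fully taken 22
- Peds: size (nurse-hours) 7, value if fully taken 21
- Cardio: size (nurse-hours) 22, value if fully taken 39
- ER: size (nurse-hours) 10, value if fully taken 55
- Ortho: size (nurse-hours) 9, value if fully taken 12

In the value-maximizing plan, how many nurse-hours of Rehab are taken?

Rank by value-to-size ratio: ER 55/10≈5.5, Surgery 22/5≈4.4, Peds 21/7≈3, Cardio 39/22≈1.77, Ortho 12/9≈1.33, Rehab 26/20≈1.3.
All 10 nurse-hours of ER fit (value 55) — 59 remain.
Take all of Surgery (5 nurse-hours, value 22) — 54 nurse-hours left.
Take all of Peds (7 nurse-hours, value 21) — 47 nurse-hours left.
All 22 nurse-hours of Cardio fit (value 39) — 25 remain.
All 9 nurse-hours of Ortho fit (value 12) — 16 remain.
Fill the last 16 nurse-hours with part of Rehab: 16/20 of it earns 20.8.

16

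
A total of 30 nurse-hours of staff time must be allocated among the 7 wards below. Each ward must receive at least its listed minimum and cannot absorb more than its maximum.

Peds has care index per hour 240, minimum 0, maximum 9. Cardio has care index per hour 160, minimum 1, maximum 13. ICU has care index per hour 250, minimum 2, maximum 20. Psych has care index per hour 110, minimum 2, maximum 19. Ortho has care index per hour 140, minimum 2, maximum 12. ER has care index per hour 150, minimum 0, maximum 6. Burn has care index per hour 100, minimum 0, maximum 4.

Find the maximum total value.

6860

Meeting every minimum uses 0+1+2+2+2+0+0 = 7 nurse-hours, leaving 23.
Rank by care index per hour: ICU 250 > Peds 240 > Cardio 160 > ER 150 > Ortho 140 > Psych 110 > Burn 100.
ICU takes 18 more to reach its cap of 20 — 5 left.
Only 5 left; Peds takes them to reach 5.
Total = 240×5 + 160×1 + 250×20 + 110×2 + 140×2 = 6860.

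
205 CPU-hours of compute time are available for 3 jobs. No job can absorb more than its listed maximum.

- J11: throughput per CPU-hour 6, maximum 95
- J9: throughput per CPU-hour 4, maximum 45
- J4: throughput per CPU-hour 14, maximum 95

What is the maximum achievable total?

1960

Order the jobs by throughput per CPU-hour: J4 14 > J11 6 > J9 4.
Give J4 95 to hit its cap of 95 — 110 left.
J11 takes 95 to reach its cap of 95 — 15 left.
J9: +15 (room for 45) → 15. Pool exhausted.
Total = 6×95 + 4×15 + 14×95 = 1960.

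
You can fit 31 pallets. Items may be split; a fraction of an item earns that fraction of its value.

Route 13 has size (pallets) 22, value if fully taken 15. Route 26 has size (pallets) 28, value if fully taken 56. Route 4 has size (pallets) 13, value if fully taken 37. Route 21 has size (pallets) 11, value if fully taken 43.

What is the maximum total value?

94

Rank by value-to-size ratio: Route 21 43/11≈3.91, Route 4 37/13≈2.85, Route 26 56/28≈2, Route 13 15/22≈0.682.
Route 21: take in full, 11 pallets for value 43 ; 20 left.
Take all of Route 4 (13 pallets, value 37) ; 7 pallets left.
7 pallets left: a 7/28 share of Route 26 gives 56×7/28 = 14.
Total value = 94.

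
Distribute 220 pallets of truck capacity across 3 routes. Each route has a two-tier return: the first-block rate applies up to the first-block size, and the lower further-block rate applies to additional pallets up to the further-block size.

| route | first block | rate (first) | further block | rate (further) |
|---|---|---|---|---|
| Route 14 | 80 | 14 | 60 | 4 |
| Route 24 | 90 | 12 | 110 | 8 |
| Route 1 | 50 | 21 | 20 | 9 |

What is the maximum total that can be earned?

3250

Order all 6 blocks by rate: Route 1/tier1 21 > Route 14/tier1 14 > Route 24/tier1 12 > Route 1/tier2 9 > Route 24/tier2 8 > Route 14/tier2 4.
Route 1/tier1 (21): +50 → 170 left.
Fill Route 14 tier1 block (80 at 14) → 90 left.
Fill Route 24 tier1 block (90 at 12) → 0 left.
Total = 21×50 + 14×80 + 12×90 = 3250.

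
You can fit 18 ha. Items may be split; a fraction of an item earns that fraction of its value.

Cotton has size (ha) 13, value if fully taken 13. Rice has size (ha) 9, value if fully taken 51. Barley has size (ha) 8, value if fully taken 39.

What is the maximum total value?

91

Rank by value-to-size ratio: Rice 51/9≈5.67, Barley 39/8≈4.88, Cotton 13/13≈1.
Take all of Rice (9 ha, value 51) ; 9 ha left.
All 8 ha of Barley fit (value 39) ; 1 remain.
Only 1 ha remain; take 1/13 of Cotton for value 13×1/13 = 1.
Total value = 91.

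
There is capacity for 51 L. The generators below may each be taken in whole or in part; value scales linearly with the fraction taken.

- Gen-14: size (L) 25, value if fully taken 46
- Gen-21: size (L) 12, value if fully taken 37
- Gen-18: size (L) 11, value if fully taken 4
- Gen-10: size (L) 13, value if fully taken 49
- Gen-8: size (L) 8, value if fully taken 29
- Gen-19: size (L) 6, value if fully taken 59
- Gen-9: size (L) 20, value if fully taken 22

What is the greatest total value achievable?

196.08

Sort by value density: Gen-19 59/6≈9.83, Gen-10 49/13≈3.77, Gen-8 29/8≈3.62, Gen-21 37/12≈3.08, Gen-14 46/25≈1.84, Gen-9 22/20≈1.1, Gen-18 4/11≈0.364.
Take all of Gen-19 (6 L, value 59) → 45 L left.
Gen-10: take in full, 13 L for value 49 → 32 left.
All 8 L of Gen-8 fit (value 29) → 24 remain.
Take all of Gen-21 (12 L, value 37) → 12 L left.
12 L left: a 12/25 share of Gen-14 gives 46×12/25 = 22.08.
Total value = 196.08.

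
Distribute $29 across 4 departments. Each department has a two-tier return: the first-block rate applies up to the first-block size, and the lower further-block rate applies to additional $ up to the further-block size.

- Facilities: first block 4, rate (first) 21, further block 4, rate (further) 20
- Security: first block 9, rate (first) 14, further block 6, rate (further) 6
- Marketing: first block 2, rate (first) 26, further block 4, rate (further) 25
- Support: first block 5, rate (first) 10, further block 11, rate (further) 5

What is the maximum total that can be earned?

498

Rank every tier by rate: Marketing/first 26 > Marketing/second 25 > Facilities/first 21 > Facilities/second 20 > Security/first 14 > Support/first 10 > Security/second 6 > Support/second 5.
Marketing first at 26: fill all 2 — 27 left.
Marketing second at 25: fill all 4 — 23 left.
Facilities/first (21): +4 — 19 left.
Facilities second at 20: fill all 4 — 15 left.
Security/first (14): +9 — 6 left.
Support first at 10: fill all 5 — 1 left.
Security/second: +1 of 6 at 6; pool empty.
Total = 26×2 + 25×4 + 21×4 + 20×4 + 14×9 + 10×5 + 6×1 = 498.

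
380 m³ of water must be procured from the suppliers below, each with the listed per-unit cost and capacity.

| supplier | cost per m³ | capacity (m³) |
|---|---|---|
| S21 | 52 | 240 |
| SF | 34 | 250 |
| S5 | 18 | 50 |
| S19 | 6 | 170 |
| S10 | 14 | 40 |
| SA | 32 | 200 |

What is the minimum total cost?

6320

Fill from the cheapest supplier first.
Take 170 from S19 at 6 → need 210 more.
Take 40 from S10 at 14 → need 170 more.
S5 at 18: take all 50 m³ → 120 still needed.
SA at 32: take 120 of its 200 → requirement met.
SF, S21: unused.
Cost = 170×6 + 40×14 + 50×18 + 120×32 = 6320.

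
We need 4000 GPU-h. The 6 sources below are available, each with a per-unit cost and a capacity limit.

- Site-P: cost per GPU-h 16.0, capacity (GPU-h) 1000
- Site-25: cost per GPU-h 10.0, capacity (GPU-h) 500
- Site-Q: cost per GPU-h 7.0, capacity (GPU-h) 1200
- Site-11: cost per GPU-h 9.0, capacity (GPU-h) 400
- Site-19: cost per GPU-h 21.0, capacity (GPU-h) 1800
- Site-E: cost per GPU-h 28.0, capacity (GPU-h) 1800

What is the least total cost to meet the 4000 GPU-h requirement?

Use sources in increasing cost order.
Site-Q (7.0): use full 1200 → 2800 GPU-h to go.
Take 400 from Site-11 at 9.0 → need 2400 more.
Take 500 from Site-25 at 10.0 → need 1900 more.
Take 1000 from Site-P at 16.0 → need 900 more.
Site-19 (21.0): take the remaining 900 → done.
Site-E: unused.
Cost = 1200×7.0 + 400×9.0 + 500×10.0 + 1000×16.0 + 900×21.0 = 51900.

51900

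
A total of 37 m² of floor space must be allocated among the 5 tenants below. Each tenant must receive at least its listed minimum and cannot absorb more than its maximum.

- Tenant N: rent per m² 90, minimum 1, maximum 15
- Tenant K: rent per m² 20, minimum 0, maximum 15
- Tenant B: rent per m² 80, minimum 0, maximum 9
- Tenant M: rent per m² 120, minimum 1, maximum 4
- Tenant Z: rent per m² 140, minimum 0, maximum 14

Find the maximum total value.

4110

Meeting every minimum uses 1+0+0+1+0 = 2 m², leaving 35.
Rank by rent per m²: Tenant Z 140 > Tenant M 120 > Tenant N 90 > Tenant B 80 > Tenant K 20.
Tenant Z takes 14 more to reach its cap of 14 → 21 left.
Tenant M takes 3 more to reach its cap of 4 → 18 left.
Give Tenant N 14 more to hit its cap of 15 → 4 left.
Tenant B: +4 (room for 9) → 4. Pool exhausted.
Total = 90×15 + 80×4 + 120×4 + 140×14 = 4110.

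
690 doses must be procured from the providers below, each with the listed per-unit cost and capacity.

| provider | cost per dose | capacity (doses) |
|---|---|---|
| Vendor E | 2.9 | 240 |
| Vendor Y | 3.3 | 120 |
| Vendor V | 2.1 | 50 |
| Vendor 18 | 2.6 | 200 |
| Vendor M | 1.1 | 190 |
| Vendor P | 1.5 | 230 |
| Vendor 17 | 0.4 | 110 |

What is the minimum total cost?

989

Fill from the cheapest provider first.
Take 110 from Vendor 17 at 0.4 → need 580 more.
Take 190 from Vendor M at 1.1 → need 390 more.
Vendor P at 1.5: take all 230 doses → 160 still needed.
Vendor V at 2.1: take all 50 doses → 110 still needed.
Vendor 18 at 2.6: take 110 of its 200 → requirement met.
Vendor E, Vendor Y: unused.
Cost = 110×0.4 + 190×1.1 + 230×1.5 + 50×2.1 + 110×2.6 = 989.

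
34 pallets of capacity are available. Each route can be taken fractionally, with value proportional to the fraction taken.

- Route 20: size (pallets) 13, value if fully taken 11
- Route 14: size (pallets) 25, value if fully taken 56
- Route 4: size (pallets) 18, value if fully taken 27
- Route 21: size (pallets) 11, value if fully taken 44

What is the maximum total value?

Rank by value-to-size ratio: Route 21 44/11≈4, Route 14 56/25≈2.24, Route 4 27/18≈1.5, Route 20 11/13≈0.846.
All 11 pallets of Route 21 fit (value 44) → 23 remain.
Fill the last 23 pallets with part of Route 14: 23/25 of it earns 51.52.
Total value = 95.52.

95.52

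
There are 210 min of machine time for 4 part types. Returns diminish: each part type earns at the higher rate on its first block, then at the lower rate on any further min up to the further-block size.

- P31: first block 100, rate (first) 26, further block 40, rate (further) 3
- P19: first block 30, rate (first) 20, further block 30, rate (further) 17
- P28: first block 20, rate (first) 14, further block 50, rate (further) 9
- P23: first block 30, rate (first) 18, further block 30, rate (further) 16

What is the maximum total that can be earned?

4570

Rank every tier by rate: P31/tier1 26 > P19/tier1 20 > P23/tier1 18 > P19/tier2 17 > P23/tier2 16 > P28/tier1 14 > P28/tier2 9 > P31/tier2 3.
Fill P31 tier1 block (100 at 26) → 110 left.
Fill P19 tier1 block (30 at 20) → 80 left.
P23/tier1 (18): +30 → 50 left.
P19 tier2 at 17: fill all 30 → 20 left.
P23/tier2: +20 of 30 at 16; pool empty.
Total = 26×100 + 20×30 + 18×30 + 17×30 + 16×20 = 4570.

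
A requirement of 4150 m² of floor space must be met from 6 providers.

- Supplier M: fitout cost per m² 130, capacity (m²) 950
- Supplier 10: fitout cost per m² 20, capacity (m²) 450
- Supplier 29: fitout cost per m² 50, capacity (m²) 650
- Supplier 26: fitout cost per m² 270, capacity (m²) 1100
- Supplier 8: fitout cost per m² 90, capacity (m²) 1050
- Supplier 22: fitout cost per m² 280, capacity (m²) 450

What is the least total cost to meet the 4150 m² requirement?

Cheapest first:
Supplier 10 at 20: take all 450 m² — 3700 still needed.
Supplier 29 at 50: take all 650 m² — 3050 still needed.
Supplier 8 (90): use full 1050 — 2000 m² to go.
Supplier M at 130: take all 950 m² — 1050 still needed.
Supplier 26 (270): take the remaining 1050 — done.
Supplier 22: unused.
Cost = 450×20 + 650×50 + 1050×90 + 950×130 + 1050×270 = 543000.

543000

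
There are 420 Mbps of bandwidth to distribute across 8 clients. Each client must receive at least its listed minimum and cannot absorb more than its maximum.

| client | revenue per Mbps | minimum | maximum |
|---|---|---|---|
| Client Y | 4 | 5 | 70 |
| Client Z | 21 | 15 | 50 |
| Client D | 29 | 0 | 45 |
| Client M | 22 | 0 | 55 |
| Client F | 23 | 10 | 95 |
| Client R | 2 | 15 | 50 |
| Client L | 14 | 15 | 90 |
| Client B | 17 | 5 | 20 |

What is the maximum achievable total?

7580

Meeting every minimum uses 5+15+0+0+10+15+15+5 = 65 Mbps, leaving 355.
Rank by revenue per Mbps: Client D 29 > Client F 23 > Client M 22 > Client Z 21 > Client B 17 > Client L 14 > Client Y 4 > Client R 2.
Client D takes 45 more to reach its cap of 45 — 310 left.
Give Client F 85 more to hit its cap of 95 — 225 left.
Client M takes 55 more to reach its cap of 55 — 170 left.
Client Z: +35 to 50 (cap) — 135 left.
Client B: +15 to 20 (cap) — 120 left.
Give Client L 75 more to hit its cap of 90 — 45 left.
Client Y: +45 (room for 65) → 50. Pool exhausted.
Total = 4×50 + 21×50 + 29×45 + 22×55 + 23×95 + 2×15 + 14×90 + 17×20 = 7580.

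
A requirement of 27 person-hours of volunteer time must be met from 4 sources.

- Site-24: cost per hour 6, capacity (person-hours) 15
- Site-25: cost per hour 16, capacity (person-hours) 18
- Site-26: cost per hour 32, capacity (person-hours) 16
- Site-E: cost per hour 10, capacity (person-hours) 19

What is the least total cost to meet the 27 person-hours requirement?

Use sources in increasing cost order.
Take 15 from Site-24 at 6 — need 12 more.
Site-E (10): take the remaining 12 — done.
Site-25, Site-26: unused.
Cost = 15×6 + 12×10 = 210.

210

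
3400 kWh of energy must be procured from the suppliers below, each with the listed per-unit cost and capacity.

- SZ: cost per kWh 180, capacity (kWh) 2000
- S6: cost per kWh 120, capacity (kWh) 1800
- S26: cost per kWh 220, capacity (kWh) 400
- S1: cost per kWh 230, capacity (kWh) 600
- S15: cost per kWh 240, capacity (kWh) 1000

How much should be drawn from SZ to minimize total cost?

Cheapest first:
Take 1800 from S6 at 120 → need 1600 more.
Take 1600 from SZ at 180 to finish.
S26, S1, S15: unused.

1600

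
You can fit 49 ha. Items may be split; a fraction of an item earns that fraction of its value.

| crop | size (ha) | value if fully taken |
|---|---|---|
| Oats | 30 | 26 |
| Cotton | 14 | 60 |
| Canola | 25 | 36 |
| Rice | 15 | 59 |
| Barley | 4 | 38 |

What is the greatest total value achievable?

Sort by value density: Barley 38/4≈9.5, Cotton 60/14≈4.29, Rice 59/15≈3.93, Canola 36/25≈1.44, Oats 26/30≈0.867.
All 4 ha of Barley fit (value 38) → 45 remain.
All 14 ha of Cotton fit (value 60) → 31 remain.
Rice: take in full, 15 ha for value 59 → 16 left.
16 ha left: a 16/25 share of Canola gives 36×16/25 = 23.04.
Total value = 180.04.

180.04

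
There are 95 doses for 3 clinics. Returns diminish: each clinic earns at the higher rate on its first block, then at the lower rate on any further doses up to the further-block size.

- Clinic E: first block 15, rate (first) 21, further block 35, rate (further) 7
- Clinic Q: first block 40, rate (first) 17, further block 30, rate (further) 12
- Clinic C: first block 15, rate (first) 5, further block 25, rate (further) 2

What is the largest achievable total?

Treat each block as its own option and order by rate: Clinic E/tier1 21 > Clinic Q/tier1 17 > Clinic Q/tier2 12 > Clinic E/tier2 7 > Clinic C/tier1 5 > Clinic C/tier2 2.
Fill Clinic E tier1 block (15 at 21) — 80 left.
Fill Clinic Q tier1 block (40 at 17) — 40 left.
Clinic Q tier2 at 12: fill all 30 — 10 left.
Clinic E/tier2: +10 of 35 at 7; pool empty.
Total = 21×15 + 17×40 + 12×30 + 7×10 = 1425.

1425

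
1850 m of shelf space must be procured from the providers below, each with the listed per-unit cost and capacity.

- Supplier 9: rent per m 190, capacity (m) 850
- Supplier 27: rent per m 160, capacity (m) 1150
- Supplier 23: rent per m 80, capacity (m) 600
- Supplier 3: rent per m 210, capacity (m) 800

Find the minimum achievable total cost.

251000

Cheapest first:
Supplier 23 at 80: take all 600 m → 1250 still needed.
Take 1150 from Supplier 27 at 160 → need 100 more.
Supplier 9 at 190: take 100 of its 850 → requirement met.
Supplier 3: unused.
Cost = 600×80 + 1150×160 + 100×190 = 251000.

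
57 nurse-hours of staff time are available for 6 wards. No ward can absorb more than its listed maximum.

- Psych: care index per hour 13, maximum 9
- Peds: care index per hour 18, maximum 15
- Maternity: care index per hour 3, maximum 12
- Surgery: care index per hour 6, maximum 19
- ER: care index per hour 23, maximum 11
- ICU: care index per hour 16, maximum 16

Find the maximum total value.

932

Rank by care index per hour: ER 23 > Peds 18 > ICU 16 > Psych 13 > Surgery 6 > Maternity 3.
ER takes 11 to reach its cap of 11 → 46 left.
Give Peds 15 to hit its cap of 15 → 31 left.
ICU: +16 to 16 (cap) → 15 left.
Psych: +9 to 9 (cap) → 6 left.
Surgery: +6 (room for 19) → 6. Pool exhausted.
Total = 13×9 + 18×15 + 6×6 + 23×11 + 16×16 = 932.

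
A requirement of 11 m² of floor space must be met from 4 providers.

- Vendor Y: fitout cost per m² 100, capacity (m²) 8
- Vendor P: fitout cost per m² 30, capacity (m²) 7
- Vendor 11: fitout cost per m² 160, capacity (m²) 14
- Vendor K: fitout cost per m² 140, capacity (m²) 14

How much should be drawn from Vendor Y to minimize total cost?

4

Fill from the cheapest provider first.
Vendor P at 30: take all 7 m² ; 4 still needed.
Take 4 from Vendor Y at 100 to finish.
Vendor K, Vendor 11: unused.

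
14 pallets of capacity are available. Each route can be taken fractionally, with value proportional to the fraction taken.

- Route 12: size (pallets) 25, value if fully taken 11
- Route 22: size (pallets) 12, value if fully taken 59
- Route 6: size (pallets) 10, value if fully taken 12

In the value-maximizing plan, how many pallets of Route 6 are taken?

2

Best value per unit of size first: Route 22 59/12≈4.92, Route 6 12/10≈1.2, Route 12 11/25≈0.44.
Take all of Route 22 (12 pallets, value 59) ; 2 pallets left.
Fill the last 2 pallets with part of Route 6: 2/10 of it earns 2.4.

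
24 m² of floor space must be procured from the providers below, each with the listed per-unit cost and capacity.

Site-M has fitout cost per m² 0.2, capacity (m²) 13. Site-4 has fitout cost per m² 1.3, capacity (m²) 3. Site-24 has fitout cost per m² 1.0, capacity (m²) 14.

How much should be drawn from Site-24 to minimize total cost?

Use providers in increasing cost order.
Take 13 from Site-M at 0.2 → need 11 more.
Site-24 (1.0): take the remaining 11 → done.
Site-4: unused.

11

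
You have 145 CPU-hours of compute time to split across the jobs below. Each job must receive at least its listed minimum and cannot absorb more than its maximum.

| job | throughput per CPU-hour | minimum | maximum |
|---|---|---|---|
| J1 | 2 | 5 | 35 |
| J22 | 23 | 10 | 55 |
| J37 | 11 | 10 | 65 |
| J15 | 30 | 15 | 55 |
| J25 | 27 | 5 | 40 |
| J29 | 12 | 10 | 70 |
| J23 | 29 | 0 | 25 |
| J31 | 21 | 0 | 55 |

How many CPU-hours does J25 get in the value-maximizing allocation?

Meeting every minimum uses 5+10+10+15+5+10+0+0 = 55 CPU-hours, leaving 90.
Rank by throughput per CPU-hour: J15 30 > J23 29 > J25 27 > J22 23 > J31 21 > J29 12 > J37 11 > J1 2.
J15: +40 to 55 (cap) ; 50 left.
J23: +25 to 25 (cap) ; 25 left.
J25: +25 (room for 35) → 30. Pool exhausted.

30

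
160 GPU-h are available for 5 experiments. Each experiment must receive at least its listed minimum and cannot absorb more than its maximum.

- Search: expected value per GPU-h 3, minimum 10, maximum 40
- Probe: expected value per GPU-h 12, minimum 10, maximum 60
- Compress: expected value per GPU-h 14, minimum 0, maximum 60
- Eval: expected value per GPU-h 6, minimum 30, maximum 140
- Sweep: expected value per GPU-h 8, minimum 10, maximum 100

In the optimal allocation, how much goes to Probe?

50

Meeting every minimum uses 10+10+0+30+10 = 60 GPU-h, leaving 100.
Rank by expected value per GPU-h: Compress 14 > Probe 12 > Sweep 8 > Eval 6 > Search 3.
Compress: +60 to 60 (cap) → 40 left.
Probe has room for 50 more but only 40 remain, so it gets 50.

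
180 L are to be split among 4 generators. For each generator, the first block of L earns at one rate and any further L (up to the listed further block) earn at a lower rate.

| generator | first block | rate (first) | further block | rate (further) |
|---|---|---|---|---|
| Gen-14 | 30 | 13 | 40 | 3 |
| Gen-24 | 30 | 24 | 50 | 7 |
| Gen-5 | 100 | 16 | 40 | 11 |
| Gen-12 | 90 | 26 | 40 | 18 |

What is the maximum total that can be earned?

Rank every tier by rate: Gen-12/tier1 26 > Gen-24/tier1 24 > Gen-12/tier2 18 > Gen-5/tier1 16 > Gen-14/tier1 13 > Gen-5/tier2 11 > Gen-24/tier2 7 > Gen-14/tier2 3.
Gen-12 tier1 at 26: fill all 90 — 90 left.
Gen-24/tier1 (24): +30 — 60 left.
Gen-12/tier2 (18): +40 — 20 left.
Gen-5/tier1: +20 of 100 at 16; pool empty.
Total = 26×90 + 24×30 + 18×40 + 16×20 = 4100.

4100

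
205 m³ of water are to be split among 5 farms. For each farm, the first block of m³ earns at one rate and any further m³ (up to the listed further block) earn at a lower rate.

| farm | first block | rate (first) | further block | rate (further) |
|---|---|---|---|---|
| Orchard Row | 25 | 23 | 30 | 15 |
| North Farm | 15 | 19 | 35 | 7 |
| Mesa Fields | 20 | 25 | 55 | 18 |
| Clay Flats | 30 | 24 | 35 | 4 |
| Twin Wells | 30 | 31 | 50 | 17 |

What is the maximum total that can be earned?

Treat each block as its own option and order by rate: Twin Wells/tier1 31 > Mesa Fields/tier1 25 > Clay Flats/tier1 24 > Orchard Row/tier1 23 > North Farm/tier1 19 > Mesa Fields/tier2 18 > Twin Wells/tier2 17 > Orchard Row/tier2 15 > North Farm/tier2 7 > Clay Flats/tier2 4.
Fill Twin Wells tier1 block (30 at 31) — 175 left.
Mesa Fields tier1 at 25: fill all 20 — 155 left.
Clay Flats/tier1 (24): +30 — 125 left.
Orchard Row tier1 at 23: fill all 25 — 100 left.
North Farm tier1 at 19: fill all 15 — 85 left.
Fill Mesa Fields tier2 block (55 at 18) — 30 left.
30 remain; put them into Twin Wells tier2 at 17.
Total = 31×30 + 25×20 + 24×30 + 23×25 + 19×15 + 18×55 + 17×30 = 4510.

4510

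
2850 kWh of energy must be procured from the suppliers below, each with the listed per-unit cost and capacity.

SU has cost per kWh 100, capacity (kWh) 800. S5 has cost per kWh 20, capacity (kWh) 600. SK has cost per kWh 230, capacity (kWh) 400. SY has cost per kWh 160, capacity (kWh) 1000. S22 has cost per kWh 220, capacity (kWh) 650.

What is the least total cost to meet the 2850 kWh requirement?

351000

Use suppliers in increasing cost order.
S5 at 20: take all 600 kWh ; 2250 still needed.
SU at 100: take all 800 kWh ; 1450 still needed.
SY (160): use full 1000 ; 450 kWh to go.
Take 450 from S22 at 220 to finish.
SK: unused.
Cost = 600×20 + 800×100 + 1000×160 + 450×220 = 351000.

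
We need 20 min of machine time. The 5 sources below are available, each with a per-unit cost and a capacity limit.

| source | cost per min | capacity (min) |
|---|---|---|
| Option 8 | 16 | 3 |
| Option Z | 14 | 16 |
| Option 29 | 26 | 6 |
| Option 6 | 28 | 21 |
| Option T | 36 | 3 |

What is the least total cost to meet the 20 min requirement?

298

Cheapest first:
Option Z (14): use full 16 ; 4 min to go.
Take 3 from Option 8 at 16 ; need 1 more.
Option 29 at 26: take 1 of its 6 ; requirement met.
Option 6, Option T: unused.
Cost = 16×14 + 3×16 + 1×26 = 298.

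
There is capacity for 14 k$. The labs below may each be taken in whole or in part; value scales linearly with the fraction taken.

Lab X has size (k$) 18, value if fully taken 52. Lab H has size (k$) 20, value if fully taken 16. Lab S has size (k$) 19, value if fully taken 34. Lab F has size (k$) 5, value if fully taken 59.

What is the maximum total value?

Best value per unit of size first: Lab F 59/5≈11.8, Lab X 52/18≈2.89, Lab S 34/19≈1.79, Lab H 16/20≈0.8.
All 5 k$ of Lab F fit (value 59) ; 9 remain.
9 k$ left: a 9/18 share of Lab X gives 52×9/18 = 26.
Total value = 85.

85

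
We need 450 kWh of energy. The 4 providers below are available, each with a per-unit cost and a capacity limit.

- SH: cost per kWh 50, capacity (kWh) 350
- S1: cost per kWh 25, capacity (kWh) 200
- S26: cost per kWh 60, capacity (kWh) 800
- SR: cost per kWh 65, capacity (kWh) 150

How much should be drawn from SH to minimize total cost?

Cheapest first:
S1 (25): use full 200 — 250 kWh to go.
Take 250 from SH at 50 to finish.
S26, SR: unused.

250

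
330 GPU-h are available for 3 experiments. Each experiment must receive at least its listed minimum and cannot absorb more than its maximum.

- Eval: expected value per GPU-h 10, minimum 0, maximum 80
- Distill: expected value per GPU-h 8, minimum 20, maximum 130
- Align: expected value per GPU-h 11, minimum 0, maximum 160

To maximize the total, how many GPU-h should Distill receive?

90

Meeting every minimum uses 0+20+0 = 20 GPU-h, leaving 310.
Rank by expected value per GPU-h: Align 11 > Eval 10 > Distill 8.
Align takes 160 more to reach its cap of 160 ; 150 left.
Eval takes 80 more to reach its cap of 80 ; 70 left.
Distill: +70 (room for 110) → 90. Pool exhausted.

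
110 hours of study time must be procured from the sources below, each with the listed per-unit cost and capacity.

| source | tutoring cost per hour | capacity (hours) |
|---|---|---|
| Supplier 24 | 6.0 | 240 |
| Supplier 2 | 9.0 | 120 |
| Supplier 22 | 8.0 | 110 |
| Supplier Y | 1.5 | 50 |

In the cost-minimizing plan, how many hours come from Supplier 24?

60

Fill from the cheapest source first.
Take 50 from Supplier Y at 1.5 — need 60 more.
Take 60 from Supplier 24 at 6.0 to finish.
Supplier 22, Supplier 2: unused.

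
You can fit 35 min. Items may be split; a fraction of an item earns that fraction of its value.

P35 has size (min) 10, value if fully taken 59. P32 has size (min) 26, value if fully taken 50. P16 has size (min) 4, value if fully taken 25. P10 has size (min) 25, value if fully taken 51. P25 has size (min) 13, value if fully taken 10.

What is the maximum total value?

Rank by value-to-size ratio: P16 25/4≈6.25, P35 59/10≈5.9, P10 51/25≈2.04, P32 50/26≈1.92, P25 10/13≈0.769.
P16: take in full, 4 min for value 25 — 31 left.
All 10 min of P35 fit (value 59) — 21 remain.
Fill the last 21 min with part of P10: 21/25 of it earns 42.84.
Total value = 126.84.

126.84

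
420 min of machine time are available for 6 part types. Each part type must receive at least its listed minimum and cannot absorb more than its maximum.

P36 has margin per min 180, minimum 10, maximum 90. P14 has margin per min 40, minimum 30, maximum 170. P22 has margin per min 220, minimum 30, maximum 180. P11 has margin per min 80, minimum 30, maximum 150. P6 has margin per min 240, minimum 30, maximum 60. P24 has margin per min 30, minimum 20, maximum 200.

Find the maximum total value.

Meeting every minimum uses 10+30+30+30+30+20 = 150 min, leaving 270.
Rank by margin per min: P6 240 > P22 220 > P36 180 > P11 80 > P14 40 > P24 30.
Give P6 30 more to hit its cap of 60 ; 240 left.
P22 takes 150 more to reach its cap of 180 ; 90 left.
P36: +80 to 90 (cap) ; 10 left.
Only 10 left; P11 takes them to reach 40.
Total = 180×90 + 40×30 + 220×180 + 80×40 + 240×60 + 30×20 = 75200.

75200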